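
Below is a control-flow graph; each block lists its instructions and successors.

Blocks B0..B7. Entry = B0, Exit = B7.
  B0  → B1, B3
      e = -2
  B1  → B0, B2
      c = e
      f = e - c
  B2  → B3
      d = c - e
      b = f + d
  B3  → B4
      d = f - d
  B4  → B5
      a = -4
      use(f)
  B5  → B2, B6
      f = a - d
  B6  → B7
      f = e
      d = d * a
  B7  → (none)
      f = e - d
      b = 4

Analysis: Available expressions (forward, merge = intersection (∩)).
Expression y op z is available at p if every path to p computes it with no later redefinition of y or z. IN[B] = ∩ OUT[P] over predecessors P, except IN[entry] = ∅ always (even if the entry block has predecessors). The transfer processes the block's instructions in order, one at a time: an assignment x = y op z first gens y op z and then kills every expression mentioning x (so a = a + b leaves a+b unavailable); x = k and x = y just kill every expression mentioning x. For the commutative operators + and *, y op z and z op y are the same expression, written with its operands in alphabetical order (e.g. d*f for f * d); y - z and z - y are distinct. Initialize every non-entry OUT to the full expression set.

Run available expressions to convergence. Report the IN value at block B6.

Fixpoint table:
  B0: | IN={} | OUT={}
  B1: | IN={} | OUT={e-c}
  B2: | IN={} | OUT={c-e, d+f}
  B3: | IN={} | OUT={}
  B4: | IN={} | OUT={}
  B5: | IN={} | OUT={a-d}
  B6: | IN={a-d} | OUT={}
  B7: | IN={} | OUT={e-d}

Merge at B6: IN[B6] = OUT[B5] = {a-d}

Answer: {a-d}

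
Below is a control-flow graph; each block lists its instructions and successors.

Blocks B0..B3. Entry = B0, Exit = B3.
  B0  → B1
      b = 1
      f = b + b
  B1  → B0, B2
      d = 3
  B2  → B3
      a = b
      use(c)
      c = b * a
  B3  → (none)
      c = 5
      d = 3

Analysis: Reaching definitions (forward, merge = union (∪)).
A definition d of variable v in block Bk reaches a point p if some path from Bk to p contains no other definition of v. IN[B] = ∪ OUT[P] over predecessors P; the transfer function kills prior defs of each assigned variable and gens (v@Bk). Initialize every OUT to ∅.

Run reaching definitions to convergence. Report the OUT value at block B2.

Per-block solution:
  B0:   IN={b@B0, d@B1, f@B0}   OUT={b@B0, d@B1, f@B0}
  B1:   IN={b@B0, d@B1, f@B0}   OUT={b@B0, d@B1, f@B0}
  B2:   IN={b@B0, d@B1, f@B0}   OUT={a@B2, b@B0, c@B2, d@B1, f@B0}
  B3:   IN={a@B2, b@B0, c@B2, d@B1, f@B0}   OUT={a@B2, b@B0, c@B3, d@B3, f@B0}

Merge at B2: IN[B2] = OUT[B1] = {b@B0, d@B1, f@B0}
Applying B2's transfer function to that IN value gives OUT[B2] (row B2 above).

Answer: {a@B2, b@B0, c@B2, d@B1, f@B0}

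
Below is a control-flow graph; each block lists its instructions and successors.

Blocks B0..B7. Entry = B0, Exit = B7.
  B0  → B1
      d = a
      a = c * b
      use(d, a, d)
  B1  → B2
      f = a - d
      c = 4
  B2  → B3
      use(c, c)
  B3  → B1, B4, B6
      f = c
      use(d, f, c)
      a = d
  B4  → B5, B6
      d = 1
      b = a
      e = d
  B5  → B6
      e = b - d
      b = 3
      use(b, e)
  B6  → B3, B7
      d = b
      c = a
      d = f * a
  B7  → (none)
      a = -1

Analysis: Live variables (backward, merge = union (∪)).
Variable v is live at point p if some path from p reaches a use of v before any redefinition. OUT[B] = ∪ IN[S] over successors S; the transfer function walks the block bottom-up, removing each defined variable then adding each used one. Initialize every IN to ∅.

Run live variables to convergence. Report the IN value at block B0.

Answer: {a, b, c}

Trace:
Converged values:
  B0:  IN={a, b, c}  OUT={a, b, d}
  B1:  IN={a, b, d}  OUT={b, c, d}
  B2:  IN={b, c, d}  OUT={b, c, d}
  B3:  IN={b, c, d}  OUT={a, b, d, f}
  B4:  IN={a, f}  OUT={a, b, d, f}
  B5:  IN={a, b, d, f}  OUT={a, b, f}
  B6:  IN={a, b, f}  OUT={b, c, d}
  B7:  IN={}  OUT={}

Merge at B0: OUT[B0] = IN[B1] = {a, b, d}
Applying B0's transfer function to that OUT value gives IN[B0] (row B0 above).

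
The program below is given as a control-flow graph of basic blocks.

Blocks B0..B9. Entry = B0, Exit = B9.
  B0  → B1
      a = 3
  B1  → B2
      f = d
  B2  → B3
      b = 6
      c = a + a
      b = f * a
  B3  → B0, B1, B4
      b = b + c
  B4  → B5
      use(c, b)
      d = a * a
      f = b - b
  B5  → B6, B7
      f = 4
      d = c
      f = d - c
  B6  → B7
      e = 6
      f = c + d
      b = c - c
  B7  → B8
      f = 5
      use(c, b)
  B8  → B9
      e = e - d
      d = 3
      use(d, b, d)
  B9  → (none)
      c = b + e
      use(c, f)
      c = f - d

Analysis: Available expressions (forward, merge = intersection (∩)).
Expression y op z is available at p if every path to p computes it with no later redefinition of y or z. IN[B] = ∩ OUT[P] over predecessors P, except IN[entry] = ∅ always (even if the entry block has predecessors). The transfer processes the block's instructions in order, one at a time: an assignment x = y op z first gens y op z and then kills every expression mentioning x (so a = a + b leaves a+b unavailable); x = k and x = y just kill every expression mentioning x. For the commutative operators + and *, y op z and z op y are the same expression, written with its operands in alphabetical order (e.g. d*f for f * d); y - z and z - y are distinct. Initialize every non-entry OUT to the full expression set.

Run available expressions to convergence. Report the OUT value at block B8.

Answer: {a*a, a+a}

Trace:
Fixpoint table:
  B0:  IN={}  OUT={}
  B1:  IN={}  OUT={}
  B2:  IN={}  OUT={a*f, a+a}
  B3:  IN={a*f, a+a}  OUT={a*f, a+a}
  B4:  IN={a*f, a+a}  OUT={a*a, a+a, b-b}
  B5:  IN={a*a, a+a, b-b}  OUT={a*a, a+a, b-b, d-c}
  B6:  IN={a*a, a+a, b-b, d-c}  OUT={a*a, a+a, c+d, c-c, d-c}
  B7:  IN={a*a, a+a, d-c}  OUT={a*a, a+a, d-c}
  B8:  IN={a*a, a+a, d-c}  OUT={a*a, a+a}
  B9:  IN={a*a, a+a}  OUT={a*a, a+a, b+e, f-d}

Merge at B8: IN[B8] = OUT[B7] = {a*a, a+a, d-c}
Applying B8's transfer function to that IN value gives OUT[B8] (row B8 above).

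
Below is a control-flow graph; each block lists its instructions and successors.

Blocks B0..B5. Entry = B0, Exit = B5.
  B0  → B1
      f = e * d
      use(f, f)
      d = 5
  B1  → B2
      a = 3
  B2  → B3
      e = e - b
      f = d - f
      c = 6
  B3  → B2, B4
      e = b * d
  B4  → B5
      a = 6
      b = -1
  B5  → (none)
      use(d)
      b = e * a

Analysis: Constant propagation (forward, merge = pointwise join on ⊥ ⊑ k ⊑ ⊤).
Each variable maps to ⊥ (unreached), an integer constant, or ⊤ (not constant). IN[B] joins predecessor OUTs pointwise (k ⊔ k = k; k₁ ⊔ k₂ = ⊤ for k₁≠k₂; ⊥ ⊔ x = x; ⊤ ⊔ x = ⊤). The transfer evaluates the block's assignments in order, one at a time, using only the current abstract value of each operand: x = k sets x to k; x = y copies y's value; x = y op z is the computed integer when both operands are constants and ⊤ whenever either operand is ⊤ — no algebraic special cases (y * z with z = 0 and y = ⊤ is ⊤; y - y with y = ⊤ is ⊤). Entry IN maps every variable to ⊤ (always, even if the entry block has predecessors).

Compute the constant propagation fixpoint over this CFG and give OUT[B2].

Answer: {a: 3, b: ⊤, c: 6, d: 5, e: ⊤, f: ⊤}

Working:
Fixpoint table:
  B0: | IN=(all ⊤) | OUT={d:5; rest ⊤}
  B1: | IN={d:5; rest ⊤} | OUT={a:3, d:5; rest ⊤}
  B2: | IN={a:3, d:5; rest ⊤} | OUT={a:3, c:6, d:5; rest ⊤}
  B3: | IN={a:3, c:6, d:5; rest ⊤} | OUT={a:3, c:6, d:5; rest ⊤}
  B4: | IN={a:3, c:6, d:5; rest ⊤} | OUT={a:6, b:-1, c:6, d:5; rest ⊤}
  B5: | IN={a:6, b:-1, c:6, d:5; rest ⊤} | OUT={a:6, c:6, d:5; rest ⊤}

Merge at B2: IN[B2] = OUT[B1] ⊔ OUT[B3] = {a: 3, b: ⊤, c: ⊤, d: 5, e: ⊤, f: ⊤}
Applying B2's transfer function to that IN value gives OUT[B2] (row B2 above).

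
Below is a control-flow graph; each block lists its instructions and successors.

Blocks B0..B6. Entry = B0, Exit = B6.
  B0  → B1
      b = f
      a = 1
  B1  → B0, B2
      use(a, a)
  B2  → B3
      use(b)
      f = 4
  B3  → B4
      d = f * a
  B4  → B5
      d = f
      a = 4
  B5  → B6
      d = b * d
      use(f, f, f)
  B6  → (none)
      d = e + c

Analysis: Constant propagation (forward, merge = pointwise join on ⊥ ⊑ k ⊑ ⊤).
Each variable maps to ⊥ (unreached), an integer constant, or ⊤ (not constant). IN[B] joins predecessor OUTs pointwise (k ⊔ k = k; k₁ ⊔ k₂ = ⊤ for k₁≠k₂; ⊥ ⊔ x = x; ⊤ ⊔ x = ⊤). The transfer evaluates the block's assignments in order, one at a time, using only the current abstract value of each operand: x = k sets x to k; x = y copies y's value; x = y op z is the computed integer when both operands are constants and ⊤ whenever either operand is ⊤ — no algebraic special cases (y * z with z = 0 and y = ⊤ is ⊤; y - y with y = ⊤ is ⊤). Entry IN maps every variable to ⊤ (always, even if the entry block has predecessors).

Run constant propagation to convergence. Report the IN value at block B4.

Answer: {a: 1, b: ⊤, c: ⊤, d: 4, e: ⊤, f: 4}

Working:
Per-block solution:
  B0: | IN=(all ⊤) | OUT={a:1; rest ⊤}
  B1: | IN={a:1; rest ⊤} | OUT={a:1; rest ⊤}
  B2: | IN={a:1; rest ⊤} | OUT={a:1, f:4; rest ⊤}
  B3: | IN={a:1, f:4; rest ⊤} | OUT={a:1, d:4, f:4; rest ⊤}
  B4: | IN={a:1, d:4, f:4; rest ⊤} | OUT={a:4, d:4, f:4; rest ⊤}
  B5: | IN={a:4, d:4, f:4; rest ⊤} | OUT={a:4, f:4; rest ⊤}
  B6: | IN={a:4, f:4; rest ⊤} | OUT={a:4, f:4; rest ⊤}

Merge at B4: IN[B4] = OUT[B3] = {a: 1, b: ⊤, c: ⊤, d: 4, e: ⊤, f: 4}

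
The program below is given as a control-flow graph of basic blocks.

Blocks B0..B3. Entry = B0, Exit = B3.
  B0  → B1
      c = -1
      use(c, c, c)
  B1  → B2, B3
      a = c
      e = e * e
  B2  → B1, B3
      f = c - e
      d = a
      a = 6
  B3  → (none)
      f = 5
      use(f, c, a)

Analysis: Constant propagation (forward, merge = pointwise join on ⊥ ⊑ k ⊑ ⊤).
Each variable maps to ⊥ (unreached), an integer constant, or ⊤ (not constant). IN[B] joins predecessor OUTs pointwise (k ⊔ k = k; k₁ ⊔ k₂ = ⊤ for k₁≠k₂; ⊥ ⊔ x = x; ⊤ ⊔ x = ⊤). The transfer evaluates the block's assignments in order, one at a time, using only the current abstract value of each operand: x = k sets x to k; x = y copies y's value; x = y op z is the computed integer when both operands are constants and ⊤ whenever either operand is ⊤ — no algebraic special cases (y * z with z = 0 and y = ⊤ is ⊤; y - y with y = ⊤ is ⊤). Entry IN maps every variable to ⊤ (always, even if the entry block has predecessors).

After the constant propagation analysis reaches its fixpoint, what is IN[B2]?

Converged values:
  B0:   IN=(all ⊤)   OUT={c:-1; rest ⊤}
  B1:   IN={c:-1; rest ⊤}   OUT={a:-1, c:-1; rest ⊤}
  B2:   IN={a:-1, c:-1; rest ⊤}   OUT={a:6, c:-1, d:-1; rest ⊤}
  B3:   IN={c:-1; rest ⊤}   OUT={c:-1, f:5; rest ⊤}

Merge at B2: IN[B2] = OUT[B1] = {a: -1, b: ⊤, c: -1, d: ⊤, e: ⊤, f: ⊤}

Answer: {a: -1, b: ⊤, c: -1, d: ⊤, e: ⊤, f: ⊤}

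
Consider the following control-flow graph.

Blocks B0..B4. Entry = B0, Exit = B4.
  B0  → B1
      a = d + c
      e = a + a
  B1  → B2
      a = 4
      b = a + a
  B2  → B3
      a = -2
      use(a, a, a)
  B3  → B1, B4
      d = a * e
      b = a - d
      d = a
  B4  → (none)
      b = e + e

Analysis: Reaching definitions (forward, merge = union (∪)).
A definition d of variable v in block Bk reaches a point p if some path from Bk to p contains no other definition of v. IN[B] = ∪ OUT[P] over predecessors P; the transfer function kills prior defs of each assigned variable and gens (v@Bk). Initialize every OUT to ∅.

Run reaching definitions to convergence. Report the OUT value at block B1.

Per-block solution:
  B0:   IN={}   OUT={a@B0, e@B0}
  B1:   IN={a@B0, a@B2, b@B3, d@B3, e@B0}   OUT={a@B1, b@B1, d@B3, e@B0}
  B2:   IN={a@B1, b@B1, d@B3, e@B0}   OUT={a@B2, b@B1, d@B3, e@B0}
  B3:   IN={a@B2, b@B1, d@B3, e@B0}   OUT={a@B2, b@B3, d@B3, e@B0}
  B4:   IN={a@B2, b@B3, d@B3, e@B0}   OUT={a@B2, b@B4, d@B3, e@B0}

Merge at B1: IN[B1] = OUT[B0] ⊔ OUT[B3] = {a@B0, a@B2, b@B3, d@B3, e@B0}
Applying B1's transfer function to that IN value gives OUT[B1] (row B1 above).

Answer: {a@B1, b@B1, d@B3, e@B0}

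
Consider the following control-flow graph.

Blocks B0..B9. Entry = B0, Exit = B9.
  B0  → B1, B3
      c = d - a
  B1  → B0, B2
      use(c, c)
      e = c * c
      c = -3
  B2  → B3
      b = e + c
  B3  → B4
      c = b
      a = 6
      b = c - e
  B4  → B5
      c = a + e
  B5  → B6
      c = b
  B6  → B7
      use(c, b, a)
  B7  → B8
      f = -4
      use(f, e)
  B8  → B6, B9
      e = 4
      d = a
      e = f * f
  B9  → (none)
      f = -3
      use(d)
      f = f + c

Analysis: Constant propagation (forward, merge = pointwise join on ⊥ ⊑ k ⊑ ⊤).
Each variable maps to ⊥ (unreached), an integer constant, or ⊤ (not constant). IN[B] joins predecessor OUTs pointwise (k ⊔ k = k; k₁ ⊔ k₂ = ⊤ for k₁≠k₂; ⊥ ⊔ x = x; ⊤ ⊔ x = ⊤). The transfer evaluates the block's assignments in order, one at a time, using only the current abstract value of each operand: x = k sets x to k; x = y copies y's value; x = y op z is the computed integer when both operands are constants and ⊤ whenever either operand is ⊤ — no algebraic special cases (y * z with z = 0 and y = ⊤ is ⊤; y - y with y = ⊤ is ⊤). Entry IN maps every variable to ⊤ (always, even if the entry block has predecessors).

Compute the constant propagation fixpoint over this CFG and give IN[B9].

Fixpoint table:
  B0:  IN=(all ⊤)  OUT=(all ⊤)
  B1:  IN=(all ⊤)  OUT={c:-3; rest ⊤}
  B2:  IN={c:-3; rest ⊤}  OUT={c:-3; rest ⊤}
  B3:  IN=(all ⊤)  OUT={a:6; rest ⊤}
  B4:  IN={a:6; rest ⊤}  OUT={a:6; rest ⊤}
  B5:  IN={a:6; rest ⊤}  OUT={a:6; rest ⊤}
  B6:  IN={a:6; rest ⊤}  OUT={a:6; rest ⊤}
  B7:  IN={a:6; rest ⊤}  OUT={a:6, f:-4; rest ⊤}
  B8:  IN={a:6, f:-4; rest ⊤}  OUT={a:6, d:6, e:16, f:-4; rest ⊤}
  B9:  IN={a:6, d:6, e:16, f:-4; rest ⊤}  OUT={a:6, d:6, e:16; rest ⊤}

Merge at B9: IN[B9] = OUT[B8] = {a: 6, b: ⊤, c: ⊤, d: 6, e: 16, f: -4}

Answer: {a: 6, b: ⊤, c: ⊤, d: 6, e: 16, f: -4}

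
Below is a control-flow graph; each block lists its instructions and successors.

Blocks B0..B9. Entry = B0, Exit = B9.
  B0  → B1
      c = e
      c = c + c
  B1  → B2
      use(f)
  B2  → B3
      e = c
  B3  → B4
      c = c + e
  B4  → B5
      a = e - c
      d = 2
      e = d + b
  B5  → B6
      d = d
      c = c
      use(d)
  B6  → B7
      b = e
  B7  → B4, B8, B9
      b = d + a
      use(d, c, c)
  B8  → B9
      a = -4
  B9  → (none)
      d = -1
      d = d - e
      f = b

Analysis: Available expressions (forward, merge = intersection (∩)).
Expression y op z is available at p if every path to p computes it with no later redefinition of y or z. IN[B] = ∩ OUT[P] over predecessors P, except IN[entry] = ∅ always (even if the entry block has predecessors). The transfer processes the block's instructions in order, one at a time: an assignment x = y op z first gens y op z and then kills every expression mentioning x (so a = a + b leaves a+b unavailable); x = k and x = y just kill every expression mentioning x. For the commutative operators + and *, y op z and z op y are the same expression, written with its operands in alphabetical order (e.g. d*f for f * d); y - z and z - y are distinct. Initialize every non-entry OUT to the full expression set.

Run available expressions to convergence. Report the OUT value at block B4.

Per-block solution:
  B0:  IN={}  OUT={}
  B1:  IN={}  OUT={}
  B2:  IN={}  OUT={}
  B3:  IN={}  OUT={}
  B4:  IN={}  OUT={b+d}
  B5:  IN={b+d}  OUT={}
  B6:  IN={}  OUT={}
  B7:  IN={}  OUT={a+d}
  B8:  IN={a+d}  OUT={}
  B9:  IN={}  OUT={}

Merge at B4: IN[B4] = OUT[B3] ∩ OUT[B7] = {}
Applying B4's transfer function to that IN value gives OUT[B4] (row B4 above).

Answer: {b+d}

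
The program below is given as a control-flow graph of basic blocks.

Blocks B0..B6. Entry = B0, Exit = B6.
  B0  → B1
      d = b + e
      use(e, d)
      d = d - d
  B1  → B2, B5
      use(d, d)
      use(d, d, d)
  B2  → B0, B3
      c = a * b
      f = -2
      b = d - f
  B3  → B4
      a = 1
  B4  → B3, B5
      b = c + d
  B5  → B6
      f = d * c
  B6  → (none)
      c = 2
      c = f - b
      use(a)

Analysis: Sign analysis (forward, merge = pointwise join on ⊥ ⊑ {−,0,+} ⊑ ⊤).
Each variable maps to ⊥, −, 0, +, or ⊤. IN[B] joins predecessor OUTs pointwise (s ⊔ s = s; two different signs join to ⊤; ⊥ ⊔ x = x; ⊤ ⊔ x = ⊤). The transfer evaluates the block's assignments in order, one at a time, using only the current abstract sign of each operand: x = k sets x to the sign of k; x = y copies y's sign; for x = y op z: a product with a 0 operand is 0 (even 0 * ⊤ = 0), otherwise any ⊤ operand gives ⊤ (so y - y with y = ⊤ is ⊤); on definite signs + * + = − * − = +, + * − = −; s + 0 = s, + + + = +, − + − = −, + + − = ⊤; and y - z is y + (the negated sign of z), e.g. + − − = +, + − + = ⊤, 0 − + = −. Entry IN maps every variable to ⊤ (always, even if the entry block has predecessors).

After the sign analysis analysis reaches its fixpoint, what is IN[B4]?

Fixpoint table:
  B0:   IN=(all ⊤)   OUT=(all ⊤)
  B1:   IN=(all ⊤)   OUT=(all ⊤)
  B2:   IN=(all ⊤)   OUT={f:-; rest ⊤}
  B3:   IN={f:-; rest ⊤}   OUT={a:+, f:-; rest ⊤}
  B4:   IN={a:+, f:-; rest ⊤}   OUT={a:+, f:-; rest ⊤}
  B5:   IN=(all ⊤)   OUT=(all ⊤)
  B6:   IN=(all ⊤)   OUT=(all ⊤)

Merge at B4: IN[B4] = OUT[B3] = {a: +, b: ⊤, c: ⊤, d: ⊤, e: ⊤, f: -}

Answer: {a: +, b: ⊤, c: ⊤, d: ⊤, e: ⊤, f: -}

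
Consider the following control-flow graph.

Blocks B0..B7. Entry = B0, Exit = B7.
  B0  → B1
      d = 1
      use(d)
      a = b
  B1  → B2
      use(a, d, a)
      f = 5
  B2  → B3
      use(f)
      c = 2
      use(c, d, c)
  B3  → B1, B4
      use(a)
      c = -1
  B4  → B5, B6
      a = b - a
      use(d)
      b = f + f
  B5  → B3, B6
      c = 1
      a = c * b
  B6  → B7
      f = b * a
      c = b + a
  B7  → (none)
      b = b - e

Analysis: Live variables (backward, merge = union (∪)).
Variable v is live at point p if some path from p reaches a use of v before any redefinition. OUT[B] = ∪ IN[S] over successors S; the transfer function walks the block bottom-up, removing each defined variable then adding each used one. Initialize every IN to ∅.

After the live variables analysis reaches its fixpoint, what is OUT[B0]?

Answer: {a, b, d, e}

Working:
Converged values:
  B0:  IN={b, e}  OUT={a, b, d, e}
  B1:  IN={a, b, d, e}  OUT={a, b, d, e, f}
  B2:  IN={a, b, d, e, f}  OUT={a, b, d, e, f}
  B3:  IN={a, b, d, e, f}  OUT={a, b, d, e, f}
  B4:  IN={a, b, d, e, f}  OUT={a, b, d, e, f}
  B5:  IN={b, d, e, f}  OUT={a, b, d, e, f}
  B6:  IN={a, b, e}  OUT={b, e}
  B7:  IN={b, e}  OUT={}

Merge at B0: OUT[B0] = IN[B1] = {a, b, d, e}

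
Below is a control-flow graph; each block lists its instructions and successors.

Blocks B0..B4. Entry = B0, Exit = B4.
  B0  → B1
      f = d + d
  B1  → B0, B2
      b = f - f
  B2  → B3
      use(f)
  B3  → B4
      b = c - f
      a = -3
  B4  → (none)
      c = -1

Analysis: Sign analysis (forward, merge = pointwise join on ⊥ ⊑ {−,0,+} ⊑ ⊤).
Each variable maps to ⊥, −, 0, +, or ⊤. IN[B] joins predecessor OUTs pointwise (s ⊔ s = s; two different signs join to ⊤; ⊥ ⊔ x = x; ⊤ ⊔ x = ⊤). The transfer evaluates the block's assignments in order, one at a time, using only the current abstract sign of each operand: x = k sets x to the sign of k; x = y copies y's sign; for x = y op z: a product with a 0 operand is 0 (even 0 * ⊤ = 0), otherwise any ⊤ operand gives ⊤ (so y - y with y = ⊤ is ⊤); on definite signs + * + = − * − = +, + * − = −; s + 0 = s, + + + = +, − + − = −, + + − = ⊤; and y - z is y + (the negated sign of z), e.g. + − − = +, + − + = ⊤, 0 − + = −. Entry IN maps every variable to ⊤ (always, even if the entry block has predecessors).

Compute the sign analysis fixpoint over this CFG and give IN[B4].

Per-block solution:
  B0:   IN=(all ⊤)   OUT=(all ⊤)
  B1:   IN=(all ⊤)   OUT=(all ⊤)
  B2:   IN=(all ⊤)   OUT=(all ⊤)
  B3:   IN=(all ⊤)   OUT={a:-; rest ⊤}
  B4:   IN={a:-; rest ⊤}   OUT={a:-, c:-; rest ⊤}

Merge at B4: IN[B4] = OUT[B3] = {a: -, b: ⊤, c: ⊤, d: ⊤, e: ⊤, f: ⊤}

Answer: {a: -, b: ⊤, c: ⊤, d: ⊤, e: ⊤, f: ⊤}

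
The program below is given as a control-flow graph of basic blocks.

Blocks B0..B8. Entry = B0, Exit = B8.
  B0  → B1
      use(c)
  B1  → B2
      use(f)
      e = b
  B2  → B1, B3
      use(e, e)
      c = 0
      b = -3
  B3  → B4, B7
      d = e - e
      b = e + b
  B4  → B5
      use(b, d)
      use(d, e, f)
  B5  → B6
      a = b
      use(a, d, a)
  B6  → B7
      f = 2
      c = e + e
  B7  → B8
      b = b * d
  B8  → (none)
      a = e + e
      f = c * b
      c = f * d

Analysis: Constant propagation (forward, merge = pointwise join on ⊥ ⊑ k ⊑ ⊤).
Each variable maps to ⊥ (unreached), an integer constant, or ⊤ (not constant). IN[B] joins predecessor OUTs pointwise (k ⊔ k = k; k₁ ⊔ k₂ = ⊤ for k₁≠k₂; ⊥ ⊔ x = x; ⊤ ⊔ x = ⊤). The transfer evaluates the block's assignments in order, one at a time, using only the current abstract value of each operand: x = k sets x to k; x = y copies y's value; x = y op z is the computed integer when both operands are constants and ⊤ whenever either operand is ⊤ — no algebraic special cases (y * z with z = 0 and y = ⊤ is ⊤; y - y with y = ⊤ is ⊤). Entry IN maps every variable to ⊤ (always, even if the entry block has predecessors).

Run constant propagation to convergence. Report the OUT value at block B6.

Answer: {a: ⊤, b: ⊤, c: ⊤, d: ⊤, e: ⊤, f: 2}

Derivation:
Per-block solution:
  B0: | IN=(all ⊤) | OUT=(all ⊤)
  B1: | IN=(all ⊤) | OUT=(all ⊤)
  B2: | IN=(all ⊤) | OUT={b:-3, c:0; rest ⊤}
  B3: | IN={b:-3, c:0; rest ⊤} | OUT={c:0; rest ⊤}
  B4: | IN={c:0; rest ⊤} | OUT={c:0; rest ⊤}
  B5: | IN={c:0; rest ⊤} | OUT={c:0; rest ⊤}
  B6: | IN={c:0; rest ⊤} | OUT={f:2; rest ⊤}
  B7: | IN=(all ⊤) | OUT=(all ⊤)
  B8: | IN=(all ⊤) | OUT=(all ⊤)

Merge at B6: IN[B6] = OUT[B5] = {a: ⊤, b: ⊤, c: 0, d: ⊤, e: ⊤, f: ⊤}
Applying B6's transfer function to that IN value gives OUT[B6] (row B6 above).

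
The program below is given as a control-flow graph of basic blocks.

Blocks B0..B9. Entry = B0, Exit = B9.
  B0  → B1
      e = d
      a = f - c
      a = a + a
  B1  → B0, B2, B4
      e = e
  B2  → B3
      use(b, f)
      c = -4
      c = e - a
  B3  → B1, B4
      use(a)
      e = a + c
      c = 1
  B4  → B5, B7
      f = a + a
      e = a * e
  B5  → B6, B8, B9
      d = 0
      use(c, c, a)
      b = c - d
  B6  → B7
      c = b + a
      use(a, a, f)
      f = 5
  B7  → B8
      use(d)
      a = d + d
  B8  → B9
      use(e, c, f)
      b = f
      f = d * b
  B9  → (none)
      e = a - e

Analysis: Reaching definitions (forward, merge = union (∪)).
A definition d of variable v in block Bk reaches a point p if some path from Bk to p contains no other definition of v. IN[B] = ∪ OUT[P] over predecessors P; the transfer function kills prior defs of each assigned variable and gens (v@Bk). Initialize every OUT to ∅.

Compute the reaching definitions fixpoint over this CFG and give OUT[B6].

Answer: {a@B0, b@B5, c@B6, d@B5, e@B4, f@B6}

Working:
Fixpoint table:
  B0: | IN={a@B0, c@B3, e@B1} | OUT={a@B0, c@B3, e@B0}
  B1: | IN={a@B0, c@B3, e@B0, e@B3} | OUT={a@B0, c@B3, e@B1}
  B2: | IN={a@B0, c@B3, e@B1} | OUT={a@B0, c@B2, e@B1}
  B3: | IN={a@B0, c@B2, e@B1} | OUT={a@B0, c@B3, e@B3}
  B4: | IN={a@B0, c@B3, e@B1, e@B3} | OUT={a@B0, c@B3, e@B4, f@B4}
  B5: | IN={a@B0, c@B3, e@B4, f@B4} | OUT={a@B0, b@B5, c@B3, d@B5, e@B4, f@B4}
  B6: | IN={a@B0, b@B5, c@B3, d@B5, e@B4, f@B4} | OUT={a@B0, b@B5, c@B6, d@B5, e@B4, f@B6}
  B7: | IN={a@B0, b@B5, c@B3, c@B6, d@B5, e@B4, f@B4, f@B6} | OUT={a@B7, b@B5, c@B3, c@B6, d@B5, e@B4, f@B4, f@B6}
  B8: | IN={a@B0, a@B7, b@B5, c@B3, c@B6, d@B5, e@B4, f@B4, f@B6} | OUT={a@B0, a@B7, b@B8, c@B3, c@B6, d@B5, e@B4, f@B8}
  B9: | IN={a@B0, a@B7, b@B5, b@B8, c@B3, c@B6, d@B5, e@B4, f@B4, f@B8} | OUT={a@B0, a@B7, b@B5, b@B8, c@B3, c@B6, d@B5, e@B9, f@B4, f@B8}

Merge at B6: IN[B6] = OUT[B5] = {a@B0, b@B5, c@B3, d@B5, e@B4, f@B4}
Applying B6's transfer function to that IN value gives OUT[B6] (row B6 above).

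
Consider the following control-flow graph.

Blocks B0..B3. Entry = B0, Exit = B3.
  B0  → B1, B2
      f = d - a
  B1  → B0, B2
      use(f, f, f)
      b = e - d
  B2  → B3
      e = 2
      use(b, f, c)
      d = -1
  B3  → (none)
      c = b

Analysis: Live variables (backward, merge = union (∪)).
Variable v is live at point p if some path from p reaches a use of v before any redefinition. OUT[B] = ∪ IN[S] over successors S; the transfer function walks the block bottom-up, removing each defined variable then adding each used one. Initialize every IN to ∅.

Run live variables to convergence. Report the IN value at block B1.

Answer: {a, c, d, e, f}

Working:
Converged values:
  B0: | IN={a, b, c, d, e} | OUT={a, b, c, d, e, f}
  B1: | IN={a, c, d, e, f} | OUT={a, b, c, d, e, f}
  B2: | IN={b, c, f} | OUT={b}
  B3: | IN={b} | OUT={}

Merge at B1: OUT[B1] = IN[B0] ⊔ IN[B2] = {a, b, c, d, e, f}
Applying B1's transfer function to that OUT value gives IN[B1] (row B1 above).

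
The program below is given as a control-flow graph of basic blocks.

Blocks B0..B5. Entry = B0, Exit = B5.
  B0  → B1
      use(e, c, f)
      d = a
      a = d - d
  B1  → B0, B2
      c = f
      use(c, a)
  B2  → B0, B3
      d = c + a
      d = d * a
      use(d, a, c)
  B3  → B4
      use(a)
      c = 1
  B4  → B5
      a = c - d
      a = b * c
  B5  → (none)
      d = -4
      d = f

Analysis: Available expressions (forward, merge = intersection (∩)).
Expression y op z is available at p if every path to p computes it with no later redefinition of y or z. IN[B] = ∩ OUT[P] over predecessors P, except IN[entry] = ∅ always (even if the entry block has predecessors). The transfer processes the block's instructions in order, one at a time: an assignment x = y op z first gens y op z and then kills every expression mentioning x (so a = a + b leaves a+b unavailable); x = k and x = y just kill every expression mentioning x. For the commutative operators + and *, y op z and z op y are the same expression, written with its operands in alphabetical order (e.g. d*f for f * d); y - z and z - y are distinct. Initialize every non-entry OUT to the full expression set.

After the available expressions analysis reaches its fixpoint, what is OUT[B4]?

Answer: {b*c, c-d}

Trace:
Fixpoint table:
  B0:  IN={}  OUT={d-d}
  B1:  IN={d-d}  OUT={d-d}
  B2:  IN={d-d}  OUT={a+c}
  B3:  IN={a+c}  OUT={}
  B4:  IN={}  OUT={b*c, c-d}
  B5:  IN={b*c, c-d}  OUT={b*c}

Merge at B4: IN[B4] = OUT[B3] = {}
Applying B4's transfer function to that IN value gives OUT[B4] (row B4 above).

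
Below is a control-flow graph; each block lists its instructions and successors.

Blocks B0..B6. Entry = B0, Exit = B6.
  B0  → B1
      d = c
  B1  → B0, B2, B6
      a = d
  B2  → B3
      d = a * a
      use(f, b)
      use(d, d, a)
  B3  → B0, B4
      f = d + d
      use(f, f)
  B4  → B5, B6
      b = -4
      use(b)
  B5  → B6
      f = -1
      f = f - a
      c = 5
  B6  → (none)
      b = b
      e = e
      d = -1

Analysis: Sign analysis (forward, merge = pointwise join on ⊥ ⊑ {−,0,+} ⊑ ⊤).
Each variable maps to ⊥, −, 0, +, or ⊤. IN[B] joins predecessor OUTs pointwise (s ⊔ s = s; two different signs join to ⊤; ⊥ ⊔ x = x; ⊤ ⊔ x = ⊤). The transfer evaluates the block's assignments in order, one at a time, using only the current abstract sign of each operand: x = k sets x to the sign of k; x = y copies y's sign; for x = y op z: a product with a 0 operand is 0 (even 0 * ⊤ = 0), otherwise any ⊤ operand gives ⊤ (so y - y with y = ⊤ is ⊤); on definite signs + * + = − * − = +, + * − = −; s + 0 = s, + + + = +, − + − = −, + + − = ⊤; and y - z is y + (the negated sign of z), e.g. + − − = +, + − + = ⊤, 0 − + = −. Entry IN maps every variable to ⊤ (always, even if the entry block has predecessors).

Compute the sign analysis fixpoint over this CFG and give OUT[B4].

Answer: {a: ⊤, b: -, c: ⊤, d: ⊤, e: ⊤, f: ⊤}

Working:
Converged values:
  B0:   IN=(all ⊤)   OUT=(all ⊤)
  B1:   IN=(all ⊤)   OUT=(all ⊤)
  B2:   IN=(all ⊤)   OUT=(all ⊤)
  B3:   IN=(all ⊤)   OUT=(all ⊤)
  B4:   IN=(all ⊤)   OUT={b:-; rest ⊤}
  B5:   IN={b:-; rest ⊤}   OUT={b:-, c:+; rest ⊤}
  B6:   IN=(all ⊤)   OUT={d:-; rest ⊤}

Merge at B4: IN[B4] = OUT[B3] = {a: ⊤, b: ⊤, c: ⊤, d: ⊤, e: ⊤, f: ⊤}
Applying B4's transfer function to that IN value gives OUT[B4] (row B4 above).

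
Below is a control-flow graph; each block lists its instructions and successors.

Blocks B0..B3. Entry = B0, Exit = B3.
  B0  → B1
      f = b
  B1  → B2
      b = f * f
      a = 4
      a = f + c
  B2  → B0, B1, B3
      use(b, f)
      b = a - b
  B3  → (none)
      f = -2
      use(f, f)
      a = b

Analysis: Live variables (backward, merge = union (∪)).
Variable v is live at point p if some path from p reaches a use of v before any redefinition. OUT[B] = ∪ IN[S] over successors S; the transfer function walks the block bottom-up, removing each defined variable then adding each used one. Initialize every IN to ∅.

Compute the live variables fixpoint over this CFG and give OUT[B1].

Converged values:
  B0:   IN={b, c}   OUT={c, f}
  B1:   IN={c, f}   OUT={a, b, c, f}
  B2:   IN={a, b, c, f}   OUT={b, c, f}
  B3:   IN={b}   OUT={}

Merge at B1: OUT[B1] = IN[B2] = {a, b, c, f}

Answer: {a, b, c, f}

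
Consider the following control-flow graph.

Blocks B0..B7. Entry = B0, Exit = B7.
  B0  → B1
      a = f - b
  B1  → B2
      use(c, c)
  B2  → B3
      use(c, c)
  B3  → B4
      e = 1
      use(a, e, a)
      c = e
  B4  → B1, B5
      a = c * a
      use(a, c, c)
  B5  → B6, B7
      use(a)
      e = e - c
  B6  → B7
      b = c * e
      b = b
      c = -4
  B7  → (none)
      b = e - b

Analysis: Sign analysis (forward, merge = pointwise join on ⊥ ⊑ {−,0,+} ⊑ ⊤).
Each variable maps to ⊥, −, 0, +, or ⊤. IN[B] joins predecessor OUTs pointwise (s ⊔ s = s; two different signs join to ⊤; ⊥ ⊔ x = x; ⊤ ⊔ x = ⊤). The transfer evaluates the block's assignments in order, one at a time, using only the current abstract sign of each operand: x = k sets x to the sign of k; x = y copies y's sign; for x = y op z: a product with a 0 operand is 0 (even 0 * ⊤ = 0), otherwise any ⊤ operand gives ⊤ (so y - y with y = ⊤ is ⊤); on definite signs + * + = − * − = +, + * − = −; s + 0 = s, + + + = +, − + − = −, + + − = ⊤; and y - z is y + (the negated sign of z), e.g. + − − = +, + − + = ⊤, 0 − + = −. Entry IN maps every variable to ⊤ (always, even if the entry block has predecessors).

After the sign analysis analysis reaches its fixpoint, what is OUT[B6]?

Fixpoint table:
  B0:   IN=(all ⊤)   OUT=(all ⊤)
  B1:   IN=(all ⊤)   OUT=(all ⊤)
  B2:   IN=(all ⊤)   OUT=(all ⊤)
  B3:   IN=(all ⊤)   OUT={c:+, e:+; rest ⊤}
  B4:   IN={c:+, e:+; rest ⊤}   OUT={c:+, e:+; rest ⊤}
  B5:   IN={c:+, e:+; rest ⊤}   OUT={c:+; rest ⊤}
  B6:   IN={c:+; rest ⊤}   OUT={c:-; rest ⊤}
  B7:   IN=(all ⊤)   OUT=(all ⊤)

Merge at B6: IN[B6] = OUT[B5] = {a: ⊤, b: ⊤, c: +, d: ⊤, e: ⊤, f: ⊤}
Applying B6's transfer function to that IN value gives OUT[B6] (row B6 above).

Answer: {a: ⊤, b: ⊤, c: -, d: ⊤, e: ⊤, f: ⊤}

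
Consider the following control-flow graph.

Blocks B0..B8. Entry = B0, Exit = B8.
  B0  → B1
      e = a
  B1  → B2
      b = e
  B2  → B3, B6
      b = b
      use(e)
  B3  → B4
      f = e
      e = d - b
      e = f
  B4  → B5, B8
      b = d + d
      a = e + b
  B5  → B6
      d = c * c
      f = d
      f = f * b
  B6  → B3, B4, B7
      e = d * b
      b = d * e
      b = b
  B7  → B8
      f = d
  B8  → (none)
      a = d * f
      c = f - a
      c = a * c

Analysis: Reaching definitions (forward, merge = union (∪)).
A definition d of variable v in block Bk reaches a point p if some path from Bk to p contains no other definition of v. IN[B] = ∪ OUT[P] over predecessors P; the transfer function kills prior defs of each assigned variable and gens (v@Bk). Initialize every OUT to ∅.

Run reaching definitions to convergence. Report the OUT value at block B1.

Fixpoint table:
  B0: | IN={} | OUT={e@B0}
  B1: | IN={e@B0} | OUT={b@B1, e@B0}
  B2: | IN={b@B1, e@B0} | OUT={b@B2, e@B0}
  B3: | IN={a@B4, b@B2, b@B6, d@B5, e@B0, e@B6, f@B5} | OUT={a@B4, b@B2, b@B6, d@B5, e@B3, f@B3}
  B4: | IN={a@B4, b@B2, b@B6, d@B5, e@B3, e@B6, f@B3, f@B5} | OUT={a@B4, b@B4, d@B5, e@B3, e@B6, f@B3, f@B5}
  B5: | IN={a@B4, b@B4, d@B5, e@B3, e@B6, f@B3, f@B5} | OUT={a@B4, b@B4, d@B5, e@B3, e@B6, f@B5}
  B6: | IN={a@B4, b@B2, b@B4, d@B5, e@B0, e@B3, e@B6, f@B5} | OUT={a@B4, b@B6, d@B5, e@B6, f@B5}
  B7: | IN={a@B4, b@B6, d@B5, e@B6, f@B5} | OUT={a@B4, b@B6, d@B5, e@B6, f@B7}
  B8: | IN={a@B4, b@B4, b@B6, d@B5, e@B3, e@B6, f@B3, f@B5, f@B7} | OUT={a@B8, b@B4, b@B6, c@B8, d@B5, e@B3, e@B6, f@B3, f@B5, f@B7}

Merge at B1: IN[B1] = OUT[B0] = {e@B0}
Applying B1's transfer function to that IN value gives OUT[B1] (row B1 above).

Answer: {b@B1, e@B0}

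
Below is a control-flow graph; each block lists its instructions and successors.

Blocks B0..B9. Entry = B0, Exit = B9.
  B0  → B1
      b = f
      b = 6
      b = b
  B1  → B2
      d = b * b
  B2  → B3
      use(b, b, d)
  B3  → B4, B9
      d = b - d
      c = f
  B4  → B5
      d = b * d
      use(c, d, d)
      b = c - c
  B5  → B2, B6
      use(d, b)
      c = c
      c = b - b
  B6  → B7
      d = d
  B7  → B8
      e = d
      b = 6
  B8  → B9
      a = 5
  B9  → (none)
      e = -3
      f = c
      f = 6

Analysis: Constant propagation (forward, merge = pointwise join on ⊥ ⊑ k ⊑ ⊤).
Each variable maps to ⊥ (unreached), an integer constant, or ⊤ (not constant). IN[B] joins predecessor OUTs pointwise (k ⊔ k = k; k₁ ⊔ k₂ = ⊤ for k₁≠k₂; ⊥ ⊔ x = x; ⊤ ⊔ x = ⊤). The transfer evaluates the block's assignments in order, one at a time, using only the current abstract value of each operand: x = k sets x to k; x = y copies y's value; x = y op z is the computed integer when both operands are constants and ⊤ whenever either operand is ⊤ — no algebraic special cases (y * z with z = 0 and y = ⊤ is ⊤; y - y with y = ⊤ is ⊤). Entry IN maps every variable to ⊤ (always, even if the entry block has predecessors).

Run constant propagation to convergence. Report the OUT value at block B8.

Converged values:
  B0: | IN=(all ⊤) | OUT={b:6; rest ⊤}
  B1: | IN={b:6; rest ⊤} | OUT={b:6, d:36; rest ⊤}
  B2: | IN=(all ⊤) | OUT=(all ⊤)
  B3: | IN=(all ⊤) | OUT=(all ⊤)
  B4: | IN=(all ⊤) | OUT=(all ⊤)
  B5: | IN=(all ⊤) | OUT=(all ⊤)
  B6: | IN=(all ⊤) | OUT=(all ⊤)
  B7: | IN=(all ⊤) | OUT={b:6; rest ⊤}
  B8: | IN={b:6; rest ⊤} | OUT={a:5, b:6; rest ⊤}
  B9: | IN=(all ⊤) | OUT={e:-3, f:6; rest ⊤}

Merge at B8: IN[B8] = OUT[B7] = {a: ⊤, b: 6, c: ⊤, d: ⊤, e: ⊤, f: ⊤}
Applying B8's transfer function to that IN value gives OUT[B8] (row B8 above).

Answer: {a: 5, b: 6, c: ⊤, d: ⊤, e: ⊤, f: ⊤}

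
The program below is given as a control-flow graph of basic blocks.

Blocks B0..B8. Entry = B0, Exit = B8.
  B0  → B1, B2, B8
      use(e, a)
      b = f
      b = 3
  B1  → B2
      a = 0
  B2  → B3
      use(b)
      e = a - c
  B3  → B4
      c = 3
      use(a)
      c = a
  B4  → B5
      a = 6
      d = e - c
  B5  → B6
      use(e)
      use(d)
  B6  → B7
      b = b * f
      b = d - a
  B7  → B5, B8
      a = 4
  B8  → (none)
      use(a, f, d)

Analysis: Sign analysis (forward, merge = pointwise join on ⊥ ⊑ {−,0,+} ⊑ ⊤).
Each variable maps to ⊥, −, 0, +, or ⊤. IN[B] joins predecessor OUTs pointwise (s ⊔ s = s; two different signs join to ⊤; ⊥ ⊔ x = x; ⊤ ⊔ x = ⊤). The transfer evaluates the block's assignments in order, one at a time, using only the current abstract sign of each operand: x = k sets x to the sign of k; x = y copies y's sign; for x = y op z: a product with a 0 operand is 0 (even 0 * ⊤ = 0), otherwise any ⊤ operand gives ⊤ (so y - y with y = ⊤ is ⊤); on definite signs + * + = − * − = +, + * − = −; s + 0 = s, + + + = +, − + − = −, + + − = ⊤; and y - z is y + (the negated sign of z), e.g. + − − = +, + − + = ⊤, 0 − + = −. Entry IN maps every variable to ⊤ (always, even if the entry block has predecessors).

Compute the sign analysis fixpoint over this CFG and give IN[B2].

Per-block solution:
  B0: | IN=(all ⊤) | OUT={b:+; rest ⊤}
  B1: | IN={b:+; rest ⊤} | OUT={a:0, b:+; rest ⊤}
  B2: | IN={b:+; rest ⊤} | OUT={b:+; rest ⊤}
  B3: | IN={b:+; rest ⊤} | OUT={b:+; rest ⊤}
  B4: | IN={b:+; rest ⊤} | OUT={a:+, b:+; rest ⊤}
  B5: | IN={a:+; rest ⊤} | OUT={a:+; rest ⊤}
  B6: | IN={a:+; rest ⊤} | OUT={a:+; rest ⊤}
  B7: | IN={a:+; rest ⊤} | OUT={a:+; rest ⊤}
  B8: | IN=(all ⊤) | OUT=(all ⊤)

Merge at B2: IN[B2] = OUT[B0] ⊔ OUT[B1] = {a: ⊤, b: +, c: ⊤, d: ⊤, e: ⊤, f: ⊤}

Answer: {a: ⊤, b: +, c: ⊤, d: ⊤, e: ⊤, f: ⊤}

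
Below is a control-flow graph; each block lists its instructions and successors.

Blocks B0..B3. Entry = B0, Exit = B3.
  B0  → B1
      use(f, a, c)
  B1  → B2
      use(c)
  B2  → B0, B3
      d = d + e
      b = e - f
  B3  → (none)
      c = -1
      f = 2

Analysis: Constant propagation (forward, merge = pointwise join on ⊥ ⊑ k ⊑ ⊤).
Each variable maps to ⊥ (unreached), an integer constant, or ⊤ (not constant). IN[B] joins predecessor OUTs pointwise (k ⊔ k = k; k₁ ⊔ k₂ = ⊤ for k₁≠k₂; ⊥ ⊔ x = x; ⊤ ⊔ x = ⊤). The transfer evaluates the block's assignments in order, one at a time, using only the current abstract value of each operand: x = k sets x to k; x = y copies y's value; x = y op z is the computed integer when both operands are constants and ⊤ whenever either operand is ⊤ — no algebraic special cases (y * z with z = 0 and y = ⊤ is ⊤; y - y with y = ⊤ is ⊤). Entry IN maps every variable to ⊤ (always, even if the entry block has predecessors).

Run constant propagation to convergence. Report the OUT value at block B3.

Answer: {a: ⊤, b: ⊤, c: -1, d: ⊤, e: ⊤, f: 2}

Trace:
Fixpoint table:
  B0:   IN=(all ⊤)   OUT=(all ⊤)
  B1:   IN=(all ⊤)   OUT=(all ⊤)
  B2:   IN=(all ⊤)   OUT=(all ⊤)
  B3:   IN=(all ⊤)   OUT={c:-1, f:2; rest ⊤}

Merge at B3: IN[B3] = OUT[B2] = {a: ⊤, b: ⊤, c: ⊤, d: ⊤, e: ⊤, f: ⊤}
Applying B3's transfer function to that IN value gives OUT[B3] (row B3 above).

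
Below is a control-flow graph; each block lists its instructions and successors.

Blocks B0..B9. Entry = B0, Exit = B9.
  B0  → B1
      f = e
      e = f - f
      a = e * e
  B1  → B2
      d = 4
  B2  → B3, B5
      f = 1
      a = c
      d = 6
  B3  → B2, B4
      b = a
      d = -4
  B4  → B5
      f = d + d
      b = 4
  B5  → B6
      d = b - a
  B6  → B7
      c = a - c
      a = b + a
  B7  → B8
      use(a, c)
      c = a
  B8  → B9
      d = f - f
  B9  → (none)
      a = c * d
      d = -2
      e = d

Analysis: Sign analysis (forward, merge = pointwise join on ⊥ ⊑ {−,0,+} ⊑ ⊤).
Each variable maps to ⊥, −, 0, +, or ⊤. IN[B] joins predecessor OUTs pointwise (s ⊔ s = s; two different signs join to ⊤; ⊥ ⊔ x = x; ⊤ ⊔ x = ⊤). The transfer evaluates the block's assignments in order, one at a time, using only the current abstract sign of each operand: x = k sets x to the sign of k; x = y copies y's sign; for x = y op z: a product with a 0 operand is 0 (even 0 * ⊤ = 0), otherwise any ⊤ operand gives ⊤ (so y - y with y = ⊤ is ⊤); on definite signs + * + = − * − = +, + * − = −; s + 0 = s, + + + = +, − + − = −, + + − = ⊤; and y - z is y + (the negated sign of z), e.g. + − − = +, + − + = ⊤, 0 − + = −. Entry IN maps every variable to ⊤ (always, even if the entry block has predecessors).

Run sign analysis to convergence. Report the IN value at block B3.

Answer: {a: ⊤, b: ⊤, c: ⊤, d: +, e: ⊤, f: +}

Working:
Converged values:
  B0:   IN=(all ⊤)   OUT=(all ⊤)
  B1:   IN=(all ⊤)   OUT={d:+; rest ⊤}
  B2:   IN=(all ⊤)   OUT={d:+, f:+; rest ⊤}
  B3:   IN={d:+, f:+; rest ⊤}   OUT={d:-, f:+; rest ⊤}
  B4:   IN={d:-, f:+; rest ⊤}   OUT={b:+, d:-, f:-; rest ⊤}
  B5:   IN=(all ⊤)   OUT=(all ⊤)
  B6:   IN=(all ⊤)   OUT=(all ⊤)
  B7:   IN=(all ⊤)   OUT=(all ⊤)
  B8:   IN=(all ⊤)   OUT=(all ⊤)
  B9:   IN=(all ⊤)   OUT={d:-, e:-; rest ⊤}

Merge at B3: IN[B3] = OUT[B2] = {a: ⊤, b: ⊤, c: ⊤, d: +, e: ⊤, f: +}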